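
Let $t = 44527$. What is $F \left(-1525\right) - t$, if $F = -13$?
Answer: $-24702$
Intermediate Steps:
$F \left(-1525\right) - t = \left(-13\right) \left(-1525\right) - 44527 = 19825 - 44527 = -24702$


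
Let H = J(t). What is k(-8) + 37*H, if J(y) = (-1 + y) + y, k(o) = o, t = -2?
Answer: -193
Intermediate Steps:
J(y) = -1 + 2*y
H = -5 (H = -1 + 2*(-2) = -1 - 4 = -5)
k(-8) + 37*H = -8 + 37*(-5) = -8 - 185 = -193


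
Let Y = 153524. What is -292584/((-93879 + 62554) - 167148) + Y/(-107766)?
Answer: 530119246/10694320659 ≈ 0.049570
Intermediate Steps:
-292584/((-93879 + 62554) - 167148) + Y/(-107766) = -292584/((-93879 + 62554) - 167148) + 153524/(-107766) = -292584/(-31325 - 167148) + 153524*(-1/107766) = -292584/(-198473) - 76762/53883 = -292584*(-1/198473) - 76762/53883 = 292584/198473 - 76762/53883 = 530119246/10694320659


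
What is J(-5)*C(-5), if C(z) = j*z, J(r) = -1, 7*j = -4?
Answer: -20/7 ≈ -2.8571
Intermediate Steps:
j = -4/7 (j = (⅐)*(-4) = -4/7 ≈ -0.57143)
C(z) = -4*z/7
J(-5)*C(-5) = -(-4)*(-5)/7 = -1*20/7 = -20/7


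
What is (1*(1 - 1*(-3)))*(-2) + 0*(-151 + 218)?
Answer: -8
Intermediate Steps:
(1*(1 - 1*(-3)))*(-2) + 0*(-151 + 218) = (1*(1 + 3))*(-2) + 0*67 = (1*4)*(-2) + 0 = 4*(-2) + 0 = -8 + 0 = -8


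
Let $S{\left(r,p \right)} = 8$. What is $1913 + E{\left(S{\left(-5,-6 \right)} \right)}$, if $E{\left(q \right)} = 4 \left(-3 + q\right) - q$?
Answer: $1925$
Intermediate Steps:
$E{\left(q \right)} = -12 + 3 q$ ($E{\left(q \right)} = \left(-12 + 4 q\right) - q = -12 + 3 q$)
$1913 + E{\left(S{\left(-5,-6 \right)} \right)} = 1913 + \left(-12 + 3 \cdot 8\right) = 1913 + \left(-12 + 24\right) = 1913 + 12 = 1925$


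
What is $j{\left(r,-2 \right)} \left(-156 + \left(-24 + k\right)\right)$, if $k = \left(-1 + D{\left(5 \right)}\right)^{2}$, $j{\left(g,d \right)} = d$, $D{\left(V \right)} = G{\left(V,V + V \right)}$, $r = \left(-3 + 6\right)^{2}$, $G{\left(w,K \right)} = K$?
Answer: $198$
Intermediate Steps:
$r = 9$ ($r = 3^{2} = 9$)
$D{\left(V \right)} = 2 V$ ($D{\left(V \right)} = V + V = 2 V$)
$k = 81$ ($k = \left(-1 + 2 \cdot 5\right)^{2} = \left(-1 + 10\right)^{2} = 9^{2} = 81$)
$j{\left(r,-2 \right)} \left(-156 + \left(-24 + k\right)\right) = - 2 \left(-156 + \left(-24 + 81\right)\right) = - 2 \left(-156 + 57\right) = \left(-2\right) \left(-99\right) = 198$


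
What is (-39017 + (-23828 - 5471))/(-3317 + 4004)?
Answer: -22772/229 ≈ -99.441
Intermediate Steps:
(-39017 + (-23828 - 5471))/(-3317 + 4004) = (-39017 - 29299)/687 = -68316*1/687 = -22772/229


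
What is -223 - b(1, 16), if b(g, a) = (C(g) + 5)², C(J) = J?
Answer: -259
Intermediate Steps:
b(g, a) = (5 + g)² (b(g, a) = (g + 5)² = (5 + g)²)
-223 - b(1, 16) = -223 - (5 + 1)² = -223 - 1*6² = -223 - 1*36 = -223 - 36 = -259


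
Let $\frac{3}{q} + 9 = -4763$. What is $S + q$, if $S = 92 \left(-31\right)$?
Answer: $- \frac{13609747}{4772} \approx -2852.0$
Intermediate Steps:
$q = - \frac{3}{4772}$ ($q = \frac{3}{-9 - 4763} = \frac{3}{-4772} = 3 \left(- \frac{1}{4772}\right) = - \frac{3}{4772} \approx -0.00062867$)
$S = -2852$
$S + q = -2852 - \frac{3}{4772} = - \frac{13609747}{4772}$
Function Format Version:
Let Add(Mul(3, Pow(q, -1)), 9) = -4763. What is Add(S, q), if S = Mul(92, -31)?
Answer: Rational(-13609747, 4772) ≈ -2852.0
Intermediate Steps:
q = Rational(-3, 4772) (q = Mul(3, Pow(Add(-9, -4763), -1)) = Mul(3, Pow(-4772, -1)) = Mul(3, Rational(-1, 4772)) = Rational(-3, 4772) ≈ -0.00062867)
S = -2852
Add(S, q) = Add(-2852, Rational(-3, 4772)) = Rational(-13609747, 4772)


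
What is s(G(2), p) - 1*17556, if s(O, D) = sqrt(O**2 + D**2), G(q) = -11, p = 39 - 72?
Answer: -17556 + 11*sqrt(10) ≈ -17521.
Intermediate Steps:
p = -33
s(O, D) = sqrt(D**2 + O**2)
s(G(2), p) - 1*17556 = sqrt((-33)**2 + (-11)**2) - 1*17556 = sqrt(1089 + 121) - 17556 = sqrt(1210) - 17556 = 11*sqrt(10) - 17556 = -17556 + 11*sqrt(10)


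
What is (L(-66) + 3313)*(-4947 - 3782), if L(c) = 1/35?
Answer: -144597132/5 ≈ -2.8919e+7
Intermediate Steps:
L(c) = 1/35
(L(-66) + 3313)*(-4947 - 3782) = (1/35 + 3313)*(-4947 - 3782) = (115956/35)*(-8729) = -144597132/5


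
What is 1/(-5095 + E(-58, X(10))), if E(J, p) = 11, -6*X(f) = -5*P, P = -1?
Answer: -1/5084 ≈ -0.00019670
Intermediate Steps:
X(f) = -⅚ (X(f) = -(-5)*(-1)/6 = -⅙*5 = -⅚)
1/(-5095 + E(-58, X(10))) = 1/(-5095 + 11) = 1/(-5084) = -1/5084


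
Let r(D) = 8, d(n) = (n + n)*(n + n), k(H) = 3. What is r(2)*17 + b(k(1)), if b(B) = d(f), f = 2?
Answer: 152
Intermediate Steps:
d(n) = 4*n**2 (d(n) = (2*n)*(2*n) = 4*n**2)
b(B) = 16 (b(B) = 4*2**2 = 4*4 = 16)
r(2)*17 + b(k(1)) = 8*17 + 16 = 136 + 16 = 152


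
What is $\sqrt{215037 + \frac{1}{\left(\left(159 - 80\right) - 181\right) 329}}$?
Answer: $\frac{\sqrt{242161630382910}}{33558} \approx 463.72$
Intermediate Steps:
$\sqrt{215037 + \frac{1}{\left(\left(159 - 80\right) - 181\right) 329}} = \sqrt{215037 + \frac{1}{\left(79 - 181\right) 329}} = \sqrt{215037 + \frac{1}{\left(-102\right) 329}} = \sqrt{215037 + \frac{1}{-33558}} = \sqrt{215037 - \frac{1}{33558}} = \sqrt{\frac{7216211645}{33558}} = \frac{\sqrt{242161630382910}}{33558}$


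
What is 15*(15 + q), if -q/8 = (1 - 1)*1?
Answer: 225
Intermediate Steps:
q = 0 (q = -8*(1 - 1) = -0 = -8*0 = 0)
15*(15 + q) = 15*(15 + 0) = 15*15 = 225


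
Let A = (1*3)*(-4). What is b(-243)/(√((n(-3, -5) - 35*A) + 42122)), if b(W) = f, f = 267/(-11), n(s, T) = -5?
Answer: -89*√42537/155969 ≈ -0.11769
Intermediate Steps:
A = -12 (A = 3*(-4) = -12)
f = -267/11 (f = 267*(-1/11) = -267/11 ≈ -24.273)
b(W) = -267/11
b(-243)/(√((n(-3, -5) - 35*A) + 42122)) = -267/(11*√((-5 - 35*(-12)) + 42122)) = -267/(11*√((-5 + 420) + 42122)) = -267/(11*√(415 + 42122)) = -267*√42537/42537/11 = -89*√42537/155969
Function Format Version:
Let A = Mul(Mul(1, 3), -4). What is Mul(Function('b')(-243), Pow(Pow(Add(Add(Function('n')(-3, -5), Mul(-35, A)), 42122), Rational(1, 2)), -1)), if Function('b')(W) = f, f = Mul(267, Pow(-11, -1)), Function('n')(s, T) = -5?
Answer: Mul(Rational(-89, 155969), Pow(42537, Rational(1, 2))) ≈ -0.11769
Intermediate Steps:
A = -12 (A = Mul(3, -4) = -12)
f = Rational(-267, 11) (f = Mul(267, Rational(-1, 11)) = Rational(-267, 11) ≈ -24.273)
Function('b')(W) = Rational(-267, 11)
Mul(Function('b')(-243), Pow(Pow(Add(Add(Function('n')(-3, -5), Mul(-35, A)), 42122), Rational(1, 2)), -1)) = Mul(Rational(-267, 11), Pow(Pow(Add(Add(-5, Mul(-35, -12)), 42122), Rational(1, 2)), -1)) = Mul(Rational(-267, 11), Pow(Pow(Add(Add(-5, 420), 42122), Rational(1, 2)), -1)) = Mul(Rational(-267, 11), Pow(Pow(Add(415, 42122), Rational(1, 2)), -1)) = Mul(Rational(-267, 11), Pow(Pow(42537, Rational(1, 2)), -1)) = Mul(Rational(-267, 11), Mul(Rational(1, 42537), Pow(42537, Rational(1, 2)))) = Mul(Rational(-89, 155969), Pow(42537, Rational(1, 2)))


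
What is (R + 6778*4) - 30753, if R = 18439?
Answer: 14798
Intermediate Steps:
(R + 6778*4) - 30753 = (18439 + 6778*4) - 30753 = (18439 + 27112) - 30753 = 45551 - 30753 = 14798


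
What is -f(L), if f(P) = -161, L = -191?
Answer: 161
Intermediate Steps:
-f(L) = -1*(-161) = 161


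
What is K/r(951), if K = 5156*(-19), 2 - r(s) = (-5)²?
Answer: 97964/23 ≈ 4259.3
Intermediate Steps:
r(s) = -23 (r(s) = 2 - 1*(-5)² = 2 - 1*25 = 2 - 25 = -23)
K = -97964
K/r(951) = -97964/(-23) = -97964*(-1/23) = 97964/23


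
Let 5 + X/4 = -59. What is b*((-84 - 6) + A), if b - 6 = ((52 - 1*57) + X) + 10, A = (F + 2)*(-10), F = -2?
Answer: 22050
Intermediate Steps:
X = -256 (X = -20 + 4*(-59) = -20 - 236 = -256)
A = 0 (A = (-2 + 2)*(-10) = 0*(-10) = 0)
b = -245 (b = 6 + (((52 - 1*57) - 256) + 10) = 6 + (((52 - 57) - 256) + 10) = 6 + ((-5 - 256) + 10) = 6 + (-261 + 10) = 6 - 251 = -245)
b*((-84 - 6) + A) = -245*((-84 - 6) + 0) = -245*(-90 + 0) = -245*(-90) = 22050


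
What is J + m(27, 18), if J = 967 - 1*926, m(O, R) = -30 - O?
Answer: -16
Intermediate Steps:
J = 41 (J = 967 - 926 = 41)
J + m(27, 18) = 41 + (-30 - 1*27) = 41 + (-30 - 27) = 41 - 57 = -16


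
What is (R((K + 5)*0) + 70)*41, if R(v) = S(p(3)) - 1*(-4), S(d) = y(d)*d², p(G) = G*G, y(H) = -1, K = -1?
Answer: -287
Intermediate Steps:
p(G) = G²
S(d) = -d²
R(v) = -77 (R(v) = -(3²)² - 1*(-4) = -1*9² + 4 = -1*81 + 4 = -81 + 4 = -77)
(R((K + 5)*0) + 70)*41 = (-77 + 70)*41 = -7*41 = -287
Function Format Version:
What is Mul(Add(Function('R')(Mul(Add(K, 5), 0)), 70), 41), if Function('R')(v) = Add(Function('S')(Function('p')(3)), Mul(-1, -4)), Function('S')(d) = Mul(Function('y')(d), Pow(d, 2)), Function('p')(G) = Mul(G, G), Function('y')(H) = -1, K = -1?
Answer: -287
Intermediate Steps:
Function('p')(G) = Pow(G, 2)
Function('S')(d) = Mul(-1, Pow(d, 2))
Function('R')(v) = -77 (Function('R')(v) = Add(Mul(-1, Pow(Pow(3, 2), 2)), Mul(-1, -4)) = Add(Mul(-1, Pow(9, 2)), 4) = Add(Mul(-1, 81), 4) = Add(-81, 4) = -77)
Mul(Add(Function('R')(Mul(Add(K, 5), 0)), 70), 41) = Mul(Add(-77, 70), 41) = Mul(-7, 41) = -287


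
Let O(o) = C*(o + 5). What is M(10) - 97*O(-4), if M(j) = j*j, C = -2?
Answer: 294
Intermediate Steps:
O(o) = -10 - 2*o (O(o) = -2*(o + 5) = -2*(5 + o) = -10 - 2*o)
M(j) = j**2
M(10) - 97*O(-4) = 10**2 - 97*(-10 - 2*(-4)) = 100 - 97*(-10 + 8) = 100 - 97*(-2) = 100 + 194 = 294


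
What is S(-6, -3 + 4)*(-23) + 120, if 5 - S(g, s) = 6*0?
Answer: 5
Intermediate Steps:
S(g, s) = 5 (S(g, s) = 5 - 6*0 = 5 - 1*0 = 5 + 0 = 5)
S(-6, -3 + 4)*(-23) + 120 = 5*(-23) + 120 = -115 + 120 = 5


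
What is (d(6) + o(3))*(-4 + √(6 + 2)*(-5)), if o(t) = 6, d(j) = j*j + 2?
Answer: -176 - 440*√2 ≈ -798.25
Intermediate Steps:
d(j) = 2 + j² (d(j) = j² + 2 = 2 + j²)
(d(6) + o(3))*(-4 + √(6 + 2)*(-5)) = ((2 + 6²) + 6)*(-4 + √(6 + 2)*(-5)) = ((2 + 36) + 6)*(-4 + √8*(-5)) = (38 + 6)*(-4 + (2*√2)*(-5)) = 44*(-4 - 10*√2) = -176 - 440*√2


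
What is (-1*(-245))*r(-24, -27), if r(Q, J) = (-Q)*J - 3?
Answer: -159495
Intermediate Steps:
r(Q, J) = -3 - J*Q (r(Q, J) = -J*Q - 3 = -3 - J*Q)
(-1*(-245))*r(-24, -27) = (-1*(-245))*(-3 - 1*(-27)*(-24)) = 245*(-3 - 648) = 245*(-651) = -159495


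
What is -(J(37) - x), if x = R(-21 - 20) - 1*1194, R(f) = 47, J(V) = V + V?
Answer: -1221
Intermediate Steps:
J(V) = 2*V
x = -1147 (x = 47 - 1*1194 = 47 - 1194 = -1147)
-(J(37) - x) = -(2*37 - 1*(-1147)) = -(74 + 1147) = -1*1221 = -1221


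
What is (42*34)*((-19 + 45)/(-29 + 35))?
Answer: 6188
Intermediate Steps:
(42*34)*((-19 + 45)/(-29 + 35)) = 1428*(26/6) = 1428*(26*(⅙)) = 1428*(13/3) = 6188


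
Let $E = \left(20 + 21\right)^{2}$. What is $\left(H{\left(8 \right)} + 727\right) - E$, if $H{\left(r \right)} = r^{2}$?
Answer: $-890$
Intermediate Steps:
$E = 1681$ ($E = 41^{2} = 1681$)
$\left(H{\left(8 \right)} + 727\right) - E = \left(8^{2} + 727\right) - 1681 = \left(64 + 727\right) - 1681 = 791 - 1681 = -890$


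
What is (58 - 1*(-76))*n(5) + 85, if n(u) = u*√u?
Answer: 85 + 670*√5 ≈ 1583.2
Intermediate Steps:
n(u) = u^(3/2)
(58 - 1*(-76))*n(5) + 85 = (58 - 1*(-76))*5^(3/2) + 85 = (58 + 76)*(5*√5) + 85 = 134*(5*√5) + 85 = 670*√5 + 85 = 85 + 670*√5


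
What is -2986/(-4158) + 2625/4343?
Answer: 11941474/9029097 ≈ 1.3226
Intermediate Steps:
-2986/(-4158) + 2625/4343 = -2986*(-1/4158) + 2625*(1/4343) = 1493/2079 + 2625/4343 = 11941474/9029097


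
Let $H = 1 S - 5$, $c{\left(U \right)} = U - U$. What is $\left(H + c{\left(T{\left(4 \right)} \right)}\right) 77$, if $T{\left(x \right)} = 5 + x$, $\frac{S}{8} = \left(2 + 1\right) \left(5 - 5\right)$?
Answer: $-385$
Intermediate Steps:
$S = 0$ ($S = 8 \left(2 + 1\right) \left(5 - 5\right) = 8 \cdot 3 \cdot 0 = 8 \cdot 0 = 0$)
$c{\left(U \right)} = 0$
$H = -5$ ($H = 1 \cdot 0 - 5 = 0 - 5 = -5$)
$\left(H + c{\left(T{\left(4 \right)} \right)}\right) 77 = \left(-5 + 0\right) 77 = \left(-5\right) 77 = -385$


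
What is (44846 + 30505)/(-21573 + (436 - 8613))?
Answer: -75351/29750 ≈ -2.5328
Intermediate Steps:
(44846 + 30505)/(-21573 + (436 - 8613)) = 75351/(-21573 - 8177) = 75351/(-29750) = 75351*(-1/29750) = -75351/29750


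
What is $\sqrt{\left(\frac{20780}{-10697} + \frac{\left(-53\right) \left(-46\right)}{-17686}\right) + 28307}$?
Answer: $\frac{\sqrt{253270825846675774094}}{94593571} \approx 168.24$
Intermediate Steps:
$\sqrt{\left(\frac{20780}{-10697} + \frac{\left(-53\right) \left(-46\right)}{-17686}\right) + 28307} = \sqrt{\left(20780 \left(- \frac{1}{10697}\right) + 2438 \left(- \frac{1}{17686}\right)\right) + 28307} = \sqrt{\left(- \frac{20780}{10697} - \frac{1219}{8843}\right) + 28307} = \sqrt{- \frac{196797183}{94593571} + 28307} = \sqrt{\frac{2677463417114}{94593571}} = \frac{\sqrt{253270825846675774094}}{94593571}$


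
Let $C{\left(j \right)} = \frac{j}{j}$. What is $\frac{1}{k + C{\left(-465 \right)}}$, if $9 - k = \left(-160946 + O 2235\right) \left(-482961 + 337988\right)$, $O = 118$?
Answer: $\frac{1}{14900904842} \approx 6.711 \cdot 10^{-11}$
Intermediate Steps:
$C{\left(j \right)} = 1$
$k = 14900904841$ ($k = 9 - \left(-160946 + 118 \cdot 2235\right) \left(-482961 + 337988\right) = 9 - \left(-160946 + 263730\right) \left(-144973\right) = 9 - 102784 \left(-144973\right) = 9 - -14900904832 = 9 + 14900904832 = 14900904841$)
$\frac{1}{k + C{\left(-465 \right)}} = \frac{1}{14900904841 + 1} = \frac{1}{14900904842}$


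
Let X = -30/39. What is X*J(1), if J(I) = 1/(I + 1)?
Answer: -5/13 ≈ -0.38462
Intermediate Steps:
J(I) = 1/(1 + I)
X = -10/13 (X = -30*1/39 = -10/13 ≈ -0.76923)
X*J(1) = -10/(13*(1 + 1)) = -10/13/2 = -10/13*1/2 = -5/13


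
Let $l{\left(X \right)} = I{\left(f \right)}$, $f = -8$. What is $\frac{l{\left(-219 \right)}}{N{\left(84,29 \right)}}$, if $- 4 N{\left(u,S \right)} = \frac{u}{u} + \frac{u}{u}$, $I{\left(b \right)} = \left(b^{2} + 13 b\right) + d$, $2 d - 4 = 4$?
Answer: $72$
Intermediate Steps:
$d = 4$ ($d = 2 + \frac{1}{2} \cdot 4 = 2 + 2 = 4$)
$I{\left(b \right)} = 4 + b^{2} + 13 b$ ($I{\left(b \right)} = \left(b^{2} + 13 b\right) + 4 = 4 + b^{2} + 13 b$)
$l{\left(X \right)} = -36$ ($l{\left(X \right)} = 4 + \left(-8\right)^{2} + 13 \left(-8\right) = 4 + 64 - 104 = -36$)
$N{\left(u,S \right)} = - \frac{1}{2}$ ($N{\left(u,S \right)} = - \frac{\frac{u}{u} + \frac{u}{u}}{4} = - \frac{1 + 1}{4} = \left(- \frac{1}{4}\right) 2 = - \frac{1}{2}$)
$\frac{l{\left(-219 \right)}}{N{\left(84,29 \right)}} = - \frac{36}{- \frac{1}{2}} = \left(-36\right) \left(-2\right) = 72$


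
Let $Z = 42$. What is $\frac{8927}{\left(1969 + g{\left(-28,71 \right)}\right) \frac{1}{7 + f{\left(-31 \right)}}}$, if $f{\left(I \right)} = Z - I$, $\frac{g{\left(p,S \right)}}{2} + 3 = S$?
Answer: $\frac{142832}{421} \approx 339.27$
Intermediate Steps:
$g{\left(p,S \right)} = -6 + 2 S$
$f{\left(I \right)} = 42 - I$
$\frac{8927}{\left(1969 + g{\left(-28,71 \right)}\right) \frac{1}{7 + f{\left(-31 \right)}}} = \frac{8927}{\left(1969 + \left(-6 + 2 \cdot 71\right)\right) \frac{1}{7 + \left(42 - -31\right)}} = \frac{8927}{\left(1969 + \left(-6 + 142\right)\right) \frac{1}{7 + \left(42 + 31\right)}} = \frac{8927}{\left(1969 + 136\right) \frac{1}{7 + 73}} = \frac{8927}{2105 \cdot \frac{1}{80}} = \frac{8927}{\frac{421}{16}} = 8927 \cdot \frac{16}{421} = \frac{142832}{421}$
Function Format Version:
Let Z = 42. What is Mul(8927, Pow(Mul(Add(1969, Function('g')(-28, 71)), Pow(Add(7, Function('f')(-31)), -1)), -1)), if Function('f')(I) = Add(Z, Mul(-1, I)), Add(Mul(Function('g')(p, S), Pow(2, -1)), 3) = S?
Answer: Rational(142832, 421) ≈ 339.27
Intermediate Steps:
Function('g')(p, S) = Add(-6, Mul(2, S))
Function('f')(I) = Add(42, Mul(-1, I))
Mul(8927, Pow(Mul(Add(1969, Function('g')(-28, 71)), Pow(Add(7, Function('f')(-31)), -1)), -1)) = Mul(8927, Pow(Mul(Add(1969, Add(-6, Mul(2, 71))), Pow(Add(7, Add(42, Mul(-1, -31))), -1)), -1)) = Mul(8927, Pow(Mul(Add(1969, Add(-6, 142)), Pow(Add(7, Add(42, 31)), -1)), -1)) = Mul(8927, Pow(Mul(Add(1969, 136), Pow(Add(7, 73), -1)), -1)) = Mul(8927, Pow(Mul(2105, Pow(80, -1)), -1)) = Mul(8927, Pow(Mul(2105, Rational(1, 80)), -1)) = Mul(8927, Pow(Rational(421, 16), -1)) = Mul(8927, Rational(16, 421)) = Rational(142832, 421)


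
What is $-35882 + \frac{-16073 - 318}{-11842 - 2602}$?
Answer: $- \frac{518263217}{14444} \approx -35881.0$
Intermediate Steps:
$-35882 + \frac{-16073 - 318}{-11842 - 2602} = -35882 + \frac{-16073 - 318}{-14444} = -35882 - - \frac{16391}{14444} = -35882 + \frac{16391}{14444} = - \frac{518263217}{14444}$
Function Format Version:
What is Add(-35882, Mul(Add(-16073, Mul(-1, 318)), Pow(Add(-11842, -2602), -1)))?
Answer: Rational(-518263217, 14444) ≈ -35881.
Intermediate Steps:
Add(-35882, Mul(Add(-16073, Mul(-1, 318)), Pow(Add(-11842, -2602), -1))) = Add(-35882, Mul(Add(-16073, -318), Pow(-14444, -1))) = Add(-35882, Mul(-16391, Rational(-1, 14444))) = Add(-35882, Rational(16391, 14444)) = Rational(-518263217, 14444)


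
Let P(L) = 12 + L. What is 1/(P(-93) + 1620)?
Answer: 1/1539 ≈ 0.00064977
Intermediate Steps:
1/(P(-93) + 1620) = 1/((12 - 93) + 1620) = 1/(-81 + 1620) = 1/1539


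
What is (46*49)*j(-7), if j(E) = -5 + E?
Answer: -27048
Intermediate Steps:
(46*49)*j(-7) = (46*49)*(-5 - 7) = 2254*(-12) = -27048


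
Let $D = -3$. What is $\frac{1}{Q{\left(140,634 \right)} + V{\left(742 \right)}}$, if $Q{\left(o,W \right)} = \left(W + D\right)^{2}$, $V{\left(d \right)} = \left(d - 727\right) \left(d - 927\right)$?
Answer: $\frac{1}{395386} \approx 2.5292 \cdot 10^{-6}$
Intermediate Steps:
$V{\left(d \right)} = \left(-927 + d\right) \left(-727 + d\right)$ ($V{\left(d \right)} = \left(-727 + d\right) \left(-927 + d\right) = \left(-927 + d\right) \left(-727 + d\right)$)
$Q{\left(o,W \right)} = \left(-3 + W\right)^{2}$ ($Q{\left(o,W \right)} = \left(W - 3\right)^{2} = \left(-3 + W\right)^{2}$)
$\frac{1}{Q{\left(140,634 \right)} + V{\left(742 \right)}} = \frac{1}{\left(-3 + 634\right)^{2} + \left(673929 + 742^{2} - 1227268\right)} = \frac{1}{631^{2} + \left(673929 + 550564 - 1227268\right)} = \frac{1}{398161 - 2775} = \frac{1}{395386}$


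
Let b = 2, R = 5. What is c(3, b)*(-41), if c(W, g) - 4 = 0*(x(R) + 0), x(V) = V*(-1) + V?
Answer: -164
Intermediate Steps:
x(V) = 0 (x(V) = -V + V = 0)
c(W, g) = 4 (c(W, g) = 4 + 0*(0 + 0) = 4 + 0*0 = 4 + 0 = 4)
c(3, b)*(-41) = 4*(-41) = -164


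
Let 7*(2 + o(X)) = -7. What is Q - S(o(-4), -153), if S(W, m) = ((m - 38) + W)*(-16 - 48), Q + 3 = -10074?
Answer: -22493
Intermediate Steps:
o(X) = -3 (o(X) = -2 + (1/7)*(-7) = -2 - 1 = -3)
Q = -10077 (Q = -3 - 10074 = -10077)
S(W, m) = 2432 - 64*W - 64*m (S(W, m) = ((-38 + m) + W)*(-64) = (-38 + W + m)*(-64) = 2432 - 64*W - 64*m)
Q - S(o(-4), -153) = -10077 - (2432 - 64*(-3) - 64*(-153)) = -10077 - (2432 + 192 + 9792) = -10077 - 1*12416 = -10077 - 12416 = -22493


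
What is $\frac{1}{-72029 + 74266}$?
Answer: $\frac{1}{2237} \approx 0.00044703$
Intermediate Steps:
$\frac{1}{-72029 + 74266} = \frac{1}{2237}$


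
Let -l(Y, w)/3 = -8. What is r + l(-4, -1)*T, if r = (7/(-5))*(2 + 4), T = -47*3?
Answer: -16962/5 ≈ -3392.4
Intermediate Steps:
l(Y, w) = 24 (l(Y, w) = -3*(-8) = 24)
T = -141
r = -42/5 (r = (7*(-1/5))*6 = -7/5*6 = -42/5 ≈ -8.4000)
r + l(-4, -1)*T = -42/5 + 24*(-141) = -42/5 - 3384 = -16962/5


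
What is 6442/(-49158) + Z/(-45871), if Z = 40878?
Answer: -1152490853/1127463309 ≈ -1.0222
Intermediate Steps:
6442/(-49158) + Z/(-45871) = 6442/(-49158) + 40878/(-45871) = 6442*(-1/49158) + 40878*(-1/45871) = -3221/24579 - 40878/45871 = -1152490853/1127463309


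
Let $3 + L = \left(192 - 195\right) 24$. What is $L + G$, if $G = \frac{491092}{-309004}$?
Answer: $- \frac{5916598}{77251} \approx -76.589$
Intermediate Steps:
$G = - \frac{122773}{77251}$ ($G = 491092 \left(- \frac{1}{309004}\right) = - \frac{122773}{77251} \approx -1.5893$)
$L = -75$ ($L = -3 + \left(192 - 195\right) 24 = -3 - 72 = -75$)
$L + G = -75 - \frac{122773}{77251} = - \frac{5916598}{77251}$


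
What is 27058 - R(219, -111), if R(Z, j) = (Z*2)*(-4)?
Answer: 28810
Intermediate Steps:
R(Z, j) = -8*Z (R(Z, j) = (2*Z)*(-4) = -8*Z)
27058 - R(219, -111) = 27058 - (-8)*219 = 27058 - 1*(-1752) = 27058 + 1752 = 28810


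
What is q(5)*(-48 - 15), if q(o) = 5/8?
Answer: -315/8 ≈ -39.375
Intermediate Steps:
q(o) = 5/8 (q(o) = 5*(⅛) = 5/8)
q(5)*(-48 - 15) = 5*(-48 - 15)/8 = (5/8)*(-63) = -315/8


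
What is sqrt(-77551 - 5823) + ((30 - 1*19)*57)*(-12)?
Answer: -7524 + I*sqrt(83374) ≈ -7524.0 + 288.75*I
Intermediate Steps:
sqrt(-77551 - 5823) + ((30 - 1*19)*57)*(-12) = sqrt(-83374) + ((30 - 19)*57)*(-12) = I*sqrt(83374) + (11*57)*(-12) = I*sqrt(83374) + 627*(-12) = I*sqrt(83374) - 7524 = -7524 + I*sqrt(83374)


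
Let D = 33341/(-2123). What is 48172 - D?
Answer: 9300227/193 ≈ 48188.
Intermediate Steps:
D = -3031/193 (D = 33341*(-1/2123) = -3031/193 ≈ -15.705)
48172 - D = 48172 - 1*(-3031/193) = 48172 + 3031/193 = 9300227/193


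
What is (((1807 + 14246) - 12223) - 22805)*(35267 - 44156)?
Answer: 168668775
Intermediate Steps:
(((1807 + 14246) - 12223) - 22805)*(35267 - 44156) = ((16053 - 12223) - 22805)*(-8889) = (3830 - 22805)*(-8889) = -18975*(-8889) = 168668775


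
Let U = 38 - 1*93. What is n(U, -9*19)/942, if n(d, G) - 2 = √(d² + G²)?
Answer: 1/471 + √32266/942 ≈ 0.19281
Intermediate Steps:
U = -55 (U = 38 - 93 = -55)
n(d, G) = 2 + √(G² + d²) (n(d, G) = 2 + √(d² + G²) = 2 + √(G² + d²))
n(U, -9*19)/942 = (2 + √((-9*19)² + (-55)²))/942 = (2 + √((-171)² + 3025))*(1/942) = (2 + √(29241 + 3025))*(1/942) = (2 + √32266)*(1/942) = 1/471 + √32266/942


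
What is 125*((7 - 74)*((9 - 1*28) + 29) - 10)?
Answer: -85000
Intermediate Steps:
125*((7 - 74)*((9 - 1*28) + 29) - 10) = 125*(-67*((9 - 28) + 29) - 10) = 125*(-67*(-19 + 29) - 10) = 125*(-67*10 - 10) = 125*(-670 - 10) = 125*(-680) = -85000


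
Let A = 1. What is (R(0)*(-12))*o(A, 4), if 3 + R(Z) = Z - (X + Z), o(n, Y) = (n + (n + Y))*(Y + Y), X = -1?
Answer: 1152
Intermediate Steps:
o(n, Y) = 2*Y*(Y + 2*n) (o(n, Y) = (n + (Y + n))*(2*Y) = (Y + 2*n)*(2*Y) = 2*Y*(Y + 2*n))
R(Z) = -2 (R(Z) = -3 + (Z - (-1 + Z)) = -3 + (Z + (1 - Z)) = -3 + 1 = -2)
(R(0)*(-12))*o(A, 4) = (-2*(-12))*(2*4*(4 + 2*1)) = 24*(2*4*(4 + 2)) = 24*(2*4*6) = 24*48 = 1152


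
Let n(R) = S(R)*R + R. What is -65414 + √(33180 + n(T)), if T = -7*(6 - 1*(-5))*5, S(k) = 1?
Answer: -65414 + √32410 ≈ -65234.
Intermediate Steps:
T = -385 (T = -7*(6 + 5)*5 = -7*11*5 = -77*5 = -385)
n(R) = 2*R (n(R) = 1*R + R = R + R = 2*R)
-65414 + √(33180 + n(T)) = -65414 + √(33180 + 2*(-385)) = -65414 + √(33180 - 770) = -65414 + √32410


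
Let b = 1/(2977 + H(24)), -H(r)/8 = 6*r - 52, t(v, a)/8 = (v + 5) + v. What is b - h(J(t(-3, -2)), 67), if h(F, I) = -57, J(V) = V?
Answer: 127738/2241 ≈ 57.000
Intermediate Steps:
t(v, a) = 40 + 16*v (t(v, a) = 8*((v + 5) + v) = 8*((5 + v) + v) = 8*(5 + 2*v) = 40 + 16*v)
H(r) = 416 - 48*r (H(r) = -8*(6*r - 52) = -8*(-52 + 6*r) = 416 - 48*r)
b = 1/2241 (b = 1/(2977 + (416 - 48*24)) = 1/(2977 + (416 - 1152)) = 1/(2977 - 736) = 1/2241 ≈ 0.00044623)
b - h(J(t(-3, -2)), 67) = 1/2241 - 1*(-57) = 1/2241 + 57 = 127738/2241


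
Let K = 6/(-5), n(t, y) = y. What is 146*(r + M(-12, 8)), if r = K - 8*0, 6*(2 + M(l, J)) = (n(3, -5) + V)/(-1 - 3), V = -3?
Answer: -6278/15 ≈ -418.53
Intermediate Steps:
M(l, J) = -5/3 (M(l, J) = -2 + ((-5 - 3)/(-1 - 3))/6 = -2 + (-8/(-4))/6 = -2 + (-8*(-¼))/6 = -2 + (⅙)*2 = -2 + ⅓ = -5/3)
K = -6/5 (K = 6*(-⅕) = -6/5 ≈ -1.2000)
r = -6/5 (r = -6/5 - 8*0 = -6/5 - 2*0 = -6/5 + 0 = -6/5 ≈ -1.2000)
146*(r + M(-12, 8)) = 146*(-6/5 - 5/3) = 146*(-43/15) = -6278/15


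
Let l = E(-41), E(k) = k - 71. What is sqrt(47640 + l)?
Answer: 2*sqrt(11882) ≈ 218.01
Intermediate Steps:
E(k) = -71 + k
l = -112 (l = -71 - 41 = -112)
sqrt(47640 + l) = sqrt(47640 - 112) = sqrt(47528) = 2*sqrt(11882)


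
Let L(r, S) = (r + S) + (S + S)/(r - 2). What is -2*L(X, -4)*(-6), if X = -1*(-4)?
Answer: -48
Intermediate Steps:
X = 4
L(r, S) = S + r + 2*S/(-2 + r) (L(r, S) = (S + r) + (2*S)/(-2 + r) = (S + r) + 2*S/(-2 + r) = S + r + 2*S/(-2 + r))
-2*L(X, -4)*(-6) = -8*(-2 - 4 + 4)/(-2 + 4)*(-6) = -8*(-2)/2*(-6) = -2*(-4)*(-6) = 8*(-6) = -48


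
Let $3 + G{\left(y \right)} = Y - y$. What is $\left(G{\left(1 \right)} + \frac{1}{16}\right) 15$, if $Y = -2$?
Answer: $- \frac{1425}{16} \approx -89.063$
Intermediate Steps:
$G{\left(y \right)} = -5 - y$ ($G{\left(y \right)} = -3 - \left(2 + y\right) = -5 - y$)
$\left(G{\left(1 \right)} + \frac{1}{16}\right) 15 = \left(\left(-5 - 1\right) + \frac{1}{16}\right) 15 = \left(-6 + \frac{1}{16}\right) 15 = \left(- \frac{95}{16}\right) 15 = - \frac{1425}{16}$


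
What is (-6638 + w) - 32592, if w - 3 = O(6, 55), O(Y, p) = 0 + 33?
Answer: -39194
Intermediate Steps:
O(Y, p) = 33
w = 36 (w = 3 + 33 = 36)
(-6638 + w) - 32592 = (-6638 + 36) - 32592 = -6602 - 32592 = -39194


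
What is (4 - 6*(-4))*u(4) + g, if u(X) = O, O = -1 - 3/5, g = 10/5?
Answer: -214/5 ≈ -42.800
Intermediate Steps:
g = 2 (g = 10*(1/5) = 2)
O = -8/5 (O = -1 - 3*1/5 = -1 - 3/5 = -8/5 ≈ -1.6000)
u(X) = -8/5
(4 - 6*(-4))*u(4) + g = (4 - 6*(-4))*(-8/5) + 2 = (4 + 24)*(-8/5) + 2 = 28*(-8/5) + 2 = -224/5 + 2 = -214/5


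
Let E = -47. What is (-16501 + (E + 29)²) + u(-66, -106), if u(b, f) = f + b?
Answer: -16349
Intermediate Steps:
u(b, f) = b + f
(-16501 + (E + 29)²) + u(-66, -106) = (-16501 + (-47 + 29)²) + (-66 - 106) = (-16501 + (-18)²) - 172 = (-16501 + 324) - 172 = -16177 - 172 = -16349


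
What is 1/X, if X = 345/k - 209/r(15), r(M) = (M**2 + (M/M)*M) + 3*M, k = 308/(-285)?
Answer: -4620/1478263 ≈ -0.0031253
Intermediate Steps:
k = -308/285 (k = 308*(-1/285) = -308/285 ≈ -1.0807)
r(M) = M**2 + 4*M (r(M) = (M**2 + 1*M) + 3*M = (M**2 + M) + 3*M = (M + M**2) + 3*M = M**2 + 4*M)
X = -1478263/4620 (X = 345/(-308/285) - 209*1/(15*(4 + 15)) = 345*(-285/308) - 209/(15*19) = -98325/308 - 209/285 = -98325/308 - 209*1/285 = -98325/308 - 11/15 = -1478263/4620 ≈ -319.97)
1/X = 1/(-1478263/4620) = -4620/1478263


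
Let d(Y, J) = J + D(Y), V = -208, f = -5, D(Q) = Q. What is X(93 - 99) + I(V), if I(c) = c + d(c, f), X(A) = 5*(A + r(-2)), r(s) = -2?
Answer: -461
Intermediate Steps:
X(A) = -10 + 5*A (X(A) = 5*(A - 2) = 5*(-2 + A) = -10 + 5*A)
d(Y, J) = J + Y
I(c) = -5 + 2*c (I(c) = c + (-5 + c) = -5 + 2*c)
X(93 - 99) + I(V) = (-10 + 5*(93 - 99)) + (-5 + 2*(-208)) = (-10 + 5*(-6)) + (-5 - 416) = (-10 - 30) - 421 = -40 - 421 = -461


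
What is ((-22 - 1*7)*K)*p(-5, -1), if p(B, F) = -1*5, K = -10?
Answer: -1450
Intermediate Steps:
p(B, F) = -5
((-22 - 1*7)*K)*p(-5, -1) = ((-22 - 1*7)*(-10))*(-5) = ((-22 - 7)*(-10))*(-5) = -29*(-10)*(-5) = 290*(-5) = -1450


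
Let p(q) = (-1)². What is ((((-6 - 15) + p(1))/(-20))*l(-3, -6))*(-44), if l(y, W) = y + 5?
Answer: -88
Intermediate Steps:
l(y, W) = 5 + y
p(q) = 1
((((-6 - 15) + p(1))/(-20))*l(-3, -6))*(-44) = ((((-6 - 15) + 1)/(-20))*(5 - 3))*(-44) = (((-21 + 1)*(-1/20))*2)*(-44) = (-20*(-1/20)*2)*(-44) = (1*2)*(-44) = 2*(-44) = -88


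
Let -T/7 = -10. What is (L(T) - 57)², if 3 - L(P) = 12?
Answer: 4356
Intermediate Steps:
T = 70 (T = -7*(-10) = 70)
L(P) = -9 (L(P) = 3 - 1*12 = 3 - 12 = -9)
(L(T) - 57)² = (-9 - 57)² = (-66)² = 4356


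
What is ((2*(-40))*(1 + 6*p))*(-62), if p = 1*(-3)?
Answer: -84320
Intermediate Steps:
p = -3
((2*(-40))*(1 + 6*p))*(-62) = ((2*(-40))*(1 + 6*(-3)))*(-62) = -80*(1 - 18)*(-62) = -80*(-17)*(-62) = 1360*(-62) = -84320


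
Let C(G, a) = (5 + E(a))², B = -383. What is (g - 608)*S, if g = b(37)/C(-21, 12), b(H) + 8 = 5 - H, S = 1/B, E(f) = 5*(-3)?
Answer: 3042/1915 ≈ 1.5885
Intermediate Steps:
E(f) = -15
S = -1/383 (S = 1/(-383) = -1/383 ≈ -0.0026110)
C(G, a) = 100 (C(G, a) = (5 - 15)² = (-10)² = 100)
b(H) = -3 - H (b(H) = -8 + (5 - H) = -3 - H)
g = -⅖ (g = (-3 - 1*37)/100 = (-3 - 37)*(1/100) = -40*1/100 = -⅖ ≈ -0.40000)
(g - 608)*S = (-⅖ - 608)*(-1/383) = -3042/5*(-1/383) = 3042/1915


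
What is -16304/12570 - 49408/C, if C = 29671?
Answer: -552407272/186482235 ≈ -2.9622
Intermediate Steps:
-16304/12570 - 49408/C = -16304/12570 - 49408/29671 = -16304*1/12570 - 49408*1/29671 = -8152/6285 - 49408/29671 = -552407272/186482235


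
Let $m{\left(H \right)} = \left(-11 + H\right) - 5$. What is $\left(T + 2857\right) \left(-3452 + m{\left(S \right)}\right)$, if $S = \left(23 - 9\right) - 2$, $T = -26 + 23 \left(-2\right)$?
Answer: $-9624960$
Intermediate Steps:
$T = -72$ ($T = -26 - 46 = -72$)
$S = 12$ ($S = 14 - 2 = 12$)
$m{\left(H \right)} = -16 + H$
$\left(T + 2857\right) \left(-3452 + m{\left(S \right)}\right) = \left(-72 + 2857\right) \left(-3452 + \left(-16 + 12\right)\right) = 2785 \left(-3452 - 4\right) = 2785 \left(-3456\right) = -9624960$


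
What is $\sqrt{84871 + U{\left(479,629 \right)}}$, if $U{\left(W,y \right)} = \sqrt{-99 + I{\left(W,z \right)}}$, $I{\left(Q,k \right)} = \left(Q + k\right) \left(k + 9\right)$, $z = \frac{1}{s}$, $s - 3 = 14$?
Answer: $\frac{\sqrt{24527719 + 17 \sqrt{1225565}}}{17} \approx 291.44$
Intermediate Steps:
$s = 17$ ($s = 3 + 14 = 17$)
$z = \frac{1}{17} \approx 0.058824$
$I{\left(Q,k \right)} = \left(9 + k\right) \left(Q + k\right)$ ($I{\left(Q,k \right)} = \left(Q + k\right) \left(9 + k\right) = \left(9 + k\right) \left(Q + k\right)$)
$U{\left(W,y \right)} = \sqrt{- \frac{28457}{289} + \frac{154 W}{17}}$ ($U{\left(W,y \right)} = \sqrt{-99 + \left(\left(\frac{1}{17}\right)^{2} + 9 W + 9 \cdot \frac{1}{17} + W \frac{1}{17}\right)} = \sqrt{-99 + \left(\frac{1}{289} + 9 W + \frac{9}{17} + \frac{W}{17}\right)} = \sqrt{-99 + \left(\frac{154}{289} + \frac{154 W}{17}\right)} = \sqrt{- \frac{28457}{289} + \frac{154 W}{17}}$)
$\sqrt{84871 + U{\left(479,629 \right)}} = \sqrt{84871 + \frac{\sqrt{-28457 + 2618 \cdot 479}}{17}} = \sqrt{84871 + \frac{\sqrt{-28457 + 1254022}}{17}} = \sqrt{84871 + \frac{\sqrt{1225565}}{17}}$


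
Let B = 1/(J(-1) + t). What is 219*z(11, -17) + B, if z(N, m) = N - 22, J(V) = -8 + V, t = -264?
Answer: -657658/273 ≈ -2409.0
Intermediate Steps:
B = -1/273 (B = 1/((-8 - 1) - 264) = 1/(-9 - 264) = 1/(-273) = -1/273 ≈ -0.0036630)
z(N, m) = -22 + N
219*z(11, -17) + B = 219*(-22 + 11) - 1/273 = 219*(-11) - 1/273 = -2409 - 1/273 = -657658/273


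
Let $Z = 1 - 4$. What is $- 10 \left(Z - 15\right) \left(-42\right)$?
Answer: $-7560$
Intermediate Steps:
$Z = -3$ ($Z = 1 - 4 = -3$)
$- 10 \left(Z - 15\right) \left(-42\right) = - 10 \left(-3 - 15\right) \left(-42\right) = \left(-10\right) \left(-18\right) \left(-42\right) = 180 \left(-42\right) = -7560$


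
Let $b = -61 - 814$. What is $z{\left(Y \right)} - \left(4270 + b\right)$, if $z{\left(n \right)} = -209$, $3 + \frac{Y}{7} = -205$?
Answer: $-3604$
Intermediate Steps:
$Y = -1456$ ($Y = -21 + 7 \left(-205\right) = -21 - 1435 = -1456$)
$b = -875$ ($b = -61 - 814 = -875$)
$z{\left(Y \right)} - \left(4270 + b\right) = -209 - \left(4270 - 875\right) = -209 - 3395 = -3604$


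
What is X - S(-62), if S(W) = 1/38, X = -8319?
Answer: -316123/38 ≈ -8319.0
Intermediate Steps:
S(W) = 1/38
X - S(-62) = -8319 - 1*1/38 = -8319 - 1/38 = -316123/38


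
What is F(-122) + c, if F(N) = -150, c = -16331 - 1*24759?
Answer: -41240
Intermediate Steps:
c = -41090 (c = -16331 - 24759 = -41090)
F(-122) + c = -150 - 41090 = -41240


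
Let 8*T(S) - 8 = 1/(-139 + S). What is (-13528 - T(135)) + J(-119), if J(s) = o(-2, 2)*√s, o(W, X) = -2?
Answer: -432927/32 - 2*I*√119 ≈ -13529.0 - 21.817*I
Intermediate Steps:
T(S) = 1 + 1/(8*(-139 + S))
J(s) = -2*√s
(-13528 - T(135)) + J(-119) = (-13528 - (-1111/8 + 135)/(-139 + 135)) - 2*I*√119 = (-13528 - (-31)/((-4)*8)) - 2*I*√119 = (-13528 - (-1)*(-31)/(4*8)) - 2*I*√119 = (-13528 - 1*31/32) - 2*I*√119 = (-13528 - 31/32) - 2*I*√119 = -432927/32 - 2*I*√119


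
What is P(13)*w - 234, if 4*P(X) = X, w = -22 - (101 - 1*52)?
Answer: -1859/4 ≈ -464.75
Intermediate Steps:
w = -71 (w = -22 - (101 - 52) = -22 - 1*49 = -22 - 49 = -71)
P(X) = X/4
P(13)*w - 234 = ((¼)*13)*(-71) - 234 = (13/4)*(-71) - 234 = -923/4 - 234 = -1859/4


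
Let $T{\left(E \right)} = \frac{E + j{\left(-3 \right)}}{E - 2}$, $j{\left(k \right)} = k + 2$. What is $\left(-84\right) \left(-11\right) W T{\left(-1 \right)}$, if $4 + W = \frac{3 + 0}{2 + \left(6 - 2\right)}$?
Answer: $-2156$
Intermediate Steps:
$j{\left(k \right)} = 2 + k$
$W = - \frac{7}{2}$ ($W = -4 + \frac{3 + 0}{2 + \left(6 - 2\right)} = -4 + \frac{3}{2 + \left(6 - 2\right)} = -4 + \frac{3}{2 + 4} = -4 + \frac{3}{6} = -4 + 3 \cdot \frac{1}{6} = -4 + \frac{1}{2} = - \frac{7}{2} \approx -3.5$)
$T{\left(E \right)} = \frac{-1 + E}{-2 + E}$ ($T{\left(E \right)} = \frac{E + \left(2 - 3\right)}{E - 2} = \frac{E - 1}{-2 + E} = \frac{-1 + E}{-2 + E}$)
$\left(-84\right) \left(-11\right) W T{\left(-1 \right)} = \left(-84\right) \left(-11\right) \left(- \frac{7 \frac{-1 - 1}{-2 - 1}}{2}\right) = 924 \left(- \frac{7 \frac{1}{-3} \left(-2\right)}{2}\right) = 924 \left(- \frac{7 \left(\left(- \frac{1}{3}\right) \left(-2\right)\right)}{2}\right) = 924 \left(\left(- \frac{7}{2}\right) \frac{2}{3}\right) = 924 \left(- \frac{7}{3}\right) = -2156$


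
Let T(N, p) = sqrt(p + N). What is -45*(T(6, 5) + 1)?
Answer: -45 - 45*sqrt(11) ≈ -194.25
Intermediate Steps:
T(N, p) = sqrt(N + p)
-45*(T(6, 5) + 1) = -45*(sqrt(6 + 5) + 1) = -45*(sqrt(11) + 1) = -45*(1 + sqrt(11)) = -45 - 45*sqrt(11)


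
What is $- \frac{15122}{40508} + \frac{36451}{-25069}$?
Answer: $- \frac{927825263}{507747526} \approx -1.8273$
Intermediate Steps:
$- \frac{15122}{40508} + \frac{36451}{-25069} = \left(-15122\right) \frac{1}{40508} + 36451 \left(- \frac{1}{25069}\right) = - \frac{7561}{20254} - \frac{36451}{25069} = - \frac{927825263}{507747526}$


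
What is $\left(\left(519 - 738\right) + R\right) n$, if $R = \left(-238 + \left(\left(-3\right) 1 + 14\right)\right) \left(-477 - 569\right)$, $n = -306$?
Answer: $-72590238$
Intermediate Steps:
$R = 237442$ ($R = \left(-238 + \left(-3 + 14\right)\right) \left(-1046\right) = \left(-238 + 11\right) \left(-1046\right) = \left(-227\right) \left(-1046\right) = 237442$)
$\left(\left(519 - 738\right) + R\right) n = \left(\left(519 - 738\right) + 237442\right) \left(-306\right) = \left(-219 + 237442\right) \left(-306\right) = 237223 \left(-306\right) = -72590238$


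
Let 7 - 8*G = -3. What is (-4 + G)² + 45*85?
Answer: 61321/16 ≈ 3832.6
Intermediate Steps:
G = 5/4 (G = 7/8 - ⅛*(-3) = 7/8 + 3/8 = 5/4 ≈ 1.2500)
(-4 + G)² + 45*85 = (-4 + 5/4)² + 45*85 = (-11/4)² + 3825 = 121/16 + 3825 = 61321/16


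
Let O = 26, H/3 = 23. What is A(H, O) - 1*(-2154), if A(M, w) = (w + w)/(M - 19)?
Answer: 53876/25 ≈ 2155.0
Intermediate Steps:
H = 69 (H = 3*23 = 69)
A(M, w) = 2*w/(-19 + M) (A(M, w) = (2*w)/(-19 + M) = 2*w/(-19 + M))
A(H, O) - 1*(-2154) = 2*26/(-19 + 69) - 1*(-2154) = 2*26/50 + 2154 = 2*26*(1/50) + 2154 = 26/25 + 2154 = 53876/25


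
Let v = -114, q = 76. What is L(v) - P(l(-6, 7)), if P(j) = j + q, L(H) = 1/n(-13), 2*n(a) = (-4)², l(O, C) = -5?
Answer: -567/8 ≈ -70.875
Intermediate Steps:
n(a) = 8 (n(a) = (½)*(-4)² = (½)*16 = 8)
L(H) = ⅛ (L(H) = 1/8 = ⅛)
P(j) = 76 + j (P(j) = j + 76 = 76 + j)
L(v) - P(l(-6, 7)) = ⅛ - (76 - 5) = ⅛ - 1*71 = ⅛ - 71 = -567/8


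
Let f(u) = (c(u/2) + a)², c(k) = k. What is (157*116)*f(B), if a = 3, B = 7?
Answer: 769457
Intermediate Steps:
f(u) = (3 + u/2)² (f(u) = (u/2 + 3)² = (3 + u/2)²)
(157*116)*f(B) = (157*116)*((6 + 7)²/4) = 18212*((¼)*13²) = 18212*((¼)*169) = 18212*(169/4) = 769457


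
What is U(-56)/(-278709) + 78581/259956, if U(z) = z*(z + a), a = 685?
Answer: 10352640691/24150692268 ≈ 0.42867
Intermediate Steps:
U(z) = z*(685 + z) (U(z) = z*(z + 685) = z*(685 + z))
U(-56)/(-278709) + 78581/259956 = -56*(685 - 56)/(-278709) + 78581/259956 = -56*629*(-1/278709) + 78581*(1/259956) = -35224*(-1/278709) + 78581/259956 = 35224/278709 + 78581/259956 = 10352640691/24150692268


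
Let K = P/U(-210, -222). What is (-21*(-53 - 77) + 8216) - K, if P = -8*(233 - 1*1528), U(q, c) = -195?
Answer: 428966/39 ≈ 10999.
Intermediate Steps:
P = 10360 (P = -8*(233 - 1528) = -8*(-1295) = 10360)
K = -2072/39 (K = 10360/(-195) = 10360*(-1/195) = -2072/39 ≈ -53.128)
(-21*(-53 - 77) + 8216) - K = (-21*(-53 - 77) + 8216) - 1*(-2072/39) = (-21*(-130) + 8216) + 2072/39 = (2730 + 8216) + 2072/39 = 10946 + 2072/39 = 428966/39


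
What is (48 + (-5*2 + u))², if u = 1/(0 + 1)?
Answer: 1521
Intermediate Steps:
u = 1 (u = 1/1 = 1)
(48 + (-5*2 + u))² = (48 + (-5*2 + 1))² = (48 + (-10 + 1))² = (48 - 9)² = 39² = 1521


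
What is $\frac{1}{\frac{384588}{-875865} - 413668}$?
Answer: $- \frac{291955}{120772569136} \approx -2.4174 \cdot 10^{-6}$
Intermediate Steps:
$\frac{1}{\frac{384588}{-875865} - 413668} = \frac{1}{384588 \left(- \frac{1}{875865}\right) - 413668} = \frac{1}{- \frac{128196}{291955} - 413668} = \frac{1}{- \frac{120772569136}{291955}} = - \frac{291955}{120772569136}$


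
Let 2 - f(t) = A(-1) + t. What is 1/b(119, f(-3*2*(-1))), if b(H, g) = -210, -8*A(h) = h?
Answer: -1/210 ≈ -0.0047619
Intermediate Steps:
A(h) = -h/8
f(t) = 15/8 - t (f(t) = 2 - (-⅛*(-1) + t) = 2 - (⅛ + t) = 2 + (-⅛ - t) = 15/8 - t)
1/b(119, f(-3*2*(-1))) = 1/(-210) = -1/210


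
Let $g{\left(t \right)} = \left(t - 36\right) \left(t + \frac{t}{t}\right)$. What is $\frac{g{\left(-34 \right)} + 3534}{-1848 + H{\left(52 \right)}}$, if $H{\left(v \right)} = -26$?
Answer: $- \frac{2922}{937} \approx -3.1185$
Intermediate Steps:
$g{\left(t \right)} = \left(1 + t\right) \left(-36 + t\right)$ ($g{\left(t \right)} = \left(-36 + t\right) \left(t + 1\right) = \left(-36 + t\right) \left(1 + t\right) = \left(1 + t\right) \left(-36 + t\right)$)
$\frac{g{\left(-34 \right)} + 3534}{-1848 + H{\left(52 \right)}} = \frac{\left(-36 + \left(-34\right)^{2} - -1190\right) + 3534}{-1848 - 26} = \frac{\left(-36 + 1156 + 1190\right) + 3534}{-1874} = \left(2310 + 3534\right) \left(- \frac{1}{1874}\right) = 5844 \left(- \frac{1}{1874}\right) = - \frac{2922}{937}$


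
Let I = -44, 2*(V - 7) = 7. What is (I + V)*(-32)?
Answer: 1072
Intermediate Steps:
V = 21/2 (V = 7 + (½)*7 = 7 + 7/2 = 21/2 ≈ 10.500)
(I + V)*(-32) = (-44 + 21/2)*(-32) = -67/2*(-32) = 1072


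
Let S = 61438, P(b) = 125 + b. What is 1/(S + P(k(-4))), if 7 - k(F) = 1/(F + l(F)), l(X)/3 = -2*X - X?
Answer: 32/1970239 ≈ 1.6242e-5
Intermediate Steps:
l(X) = -9*X (l(X) = 3*(-2*X - X) = 3*(-3*X) = -9*X)
k(F) = 7 + 1/(8*F) (k(F) = 7 - 1/(F - 9*F) = 7 - 1/((-8*F)) = 7 - (-1)/(8*F) = 7 + 1/(8*F))
1/(S + P(k(-4))) = 1/(61438 + (125 + (7 + (⅛)/(-4)))) = 1/(61438 + (125 + (7 + (⅛)*(-¼)))) = 1/(61438 + (125 + (7 - 1/32))) = 1/(61438 + (125 + 223/32)) = 1/(61438 + 4223/32) = 1/(1970239/32) = 32/1970239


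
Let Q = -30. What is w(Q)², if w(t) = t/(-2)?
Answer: 225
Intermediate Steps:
w(t) = -t/2 (w(t) = t*(-½) = -t/2)
w(Q)² = (-½*(-30))² = 15² = 225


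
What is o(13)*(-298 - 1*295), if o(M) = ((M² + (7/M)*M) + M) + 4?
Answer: -114449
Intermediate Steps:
o(M) = 11 + M + M² (o(M) = ((M² + 7) + M) + 4 = ((7 + M²) + M) + 4 = (7 + M + M²) + 4 = 11 + M + M²)
o(13)*(-298 - 1*295) = (11 + 13 + 13²)*(-298 - 1*295) = (11 + 13 + 169)*(-298 - 295) = 193*(-593) = -114449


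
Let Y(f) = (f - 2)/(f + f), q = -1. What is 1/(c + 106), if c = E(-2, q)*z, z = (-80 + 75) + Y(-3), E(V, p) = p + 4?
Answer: 2/187 ≈ 0.010695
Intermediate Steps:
E(V, p) = 4 + p
Y(f) = (-2 + f)/(2*f) (Y(f) = (-2 + f)/((2*f)) = (-2 + f)*(1/(2*f)) = (-2 + f)/(2*f))
z = -25/6 (z = (-80 + 75) + (½)*(-2 - 3)/(-3) = -5 + (½)*(-⅓)*(-5) = -5 + ⅚ = -25/6 ≈ -4.1667)
c = -25/2 (c = (4 - 1)*(-25/6) = 3*(-25/6) = -25/2 ≈ -12.500)
1/(c + 106) = 1/(-25/2 + 106) = 1/(187/2) = 2/187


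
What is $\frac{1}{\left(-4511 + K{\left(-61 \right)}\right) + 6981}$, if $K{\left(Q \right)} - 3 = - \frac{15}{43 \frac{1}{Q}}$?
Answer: $\frac{43}{107254} \approx 0.00040092$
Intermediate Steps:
$K{\left(Q \right)} = 3 - \frac{15 Q}{43}$ ($K{\left(Q \right)} = 3 - \frac{15}{43 \frac{1}{Q}} = 3 - 15 \frac{Q}{43} = 3 - \frac{15 Q}{43}$)
$\frac{1}{\left(-4511 + K{\left(-61 \right)}\right) + 6981} = \frac{1}{\left(-4511 + \left(3 - - \frac{915}{43}\right)\right) + 6981} = \frac{1}{\left(-4511 + \left(3 + \frac{915}{43}\right)\right) + 6981} = \frac{1}{\left(-4511 + \frac{1044}{43}\right) + 6981} = \frac{1}{- \frac{192929}{43} + 6981} = \frac{1}{\frac{107254}{43}} = \frac{43}{107254}$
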